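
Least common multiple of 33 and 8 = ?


GCD(33, 8) = 1
LCM = 33*8/1 = 264/1 = 264

LCM = 264


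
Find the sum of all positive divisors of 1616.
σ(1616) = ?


Divisors of 1616: 1, 2, 4, 8, 16, 101, 202, 404, 808, 1616
Sum = 1 + 2 + 4 + 8 + 16 + 101 + 202 + 404 + 808 + 1616 = 3162

σ(1616) = 3162


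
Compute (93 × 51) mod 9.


93 × 51 = 4743
4743 mod 9 = 0


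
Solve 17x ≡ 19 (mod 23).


GCD(17, 23) = 1, unique solution
a^(-1) mod 23 = 19
x = 19 * 19 mod 23 = 16

x ≡ 16 (mod 23)


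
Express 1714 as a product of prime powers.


1714 / 2 = 857
857 / 857 = 1
1714 = 2 × 857


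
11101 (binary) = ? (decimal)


11101 (base 2) = 29 (decimal)
29 (decimal) = 29 (base 10)


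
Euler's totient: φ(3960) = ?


3960 = 2^3 × 3^2 × 5 × 11
Prime factors: 2, 3, 5, 11
φ(3960) = 3960 × (1-1/2) × (1-1/3) × (1-1/5) × (1-1/11)
= 3960 × 1/2 × 2/3 × 4/5 × 10/11 = 960

φ(3960) = 960


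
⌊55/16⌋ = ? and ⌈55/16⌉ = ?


55/16 = 3.4375
floor = 3
ceil = 4

floor = 3, ceil = 4


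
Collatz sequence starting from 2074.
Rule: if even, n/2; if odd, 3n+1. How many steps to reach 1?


2074 → 1037 → 3112 → 1556 → 778 → 389 → 1168 → 584 → 292 → 146 → 73 → 220 → 110 → 55 → 166 → 83 → 250 → 125 → 376 → 188 → 94 → 47 → 142 → 71 → 214 → 107 → 322 → 161 → 484 → 242 → 121 → 364 → 182 → 91 → 274 → 137 → 412 → 206 → 103 → 310 → 155 → 466 → 233 → 700 → 350 → 175 → 526 → 263 → 790 → 395 → 1186 → 593 → 1780 → 890 → 445 → 1336 → 668 → 334 → 167 → 502 → 251 → 754 → 377 → 1132 → 566 → 283 → 850 → 425 → 1276 → 638 → 319 → 958 → 479 → 1438 → 719 → 2158 → 1079 → 3238 → 1619 → 4858 → 2429 → 7288 → 3644 → 1822 → 911 → 2734 → 1367 → 4102 → 2051 → 6154 → 3077 → 9232 → 4616 → 2308 → 1154 → 577 → 1732 → 866 → 433 → 1300 → 650 → 325 → 976 → 488 → 244 → 122 → 61 → 184 → 92 → 46 → 23 → 70 → 35 → 106 → 53 → 160 → 80 → 40 → 20 → 10 → 5 → 16 → 8 → 4 → 2 → 1
Total steps = 125

125 steps


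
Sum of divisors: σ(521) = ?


Divisors of 521: 1, 521
Sum = 1 + 521 = 522

σ(521) = 522


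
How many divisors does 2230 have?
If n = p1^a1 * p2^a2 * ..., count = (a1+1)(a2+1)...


2230 = 2^1 × 5^1 × 223^1
d(2230) = (1+1) × (1+1) × (1+1) = 8

8 divisors


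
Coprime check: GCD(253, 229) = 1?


Euclidean algorithm:
253 = 1 * 229 + 24
229 = 9 * 24 + 13
24 = 1 * 13 + 11
13 = 1 * 11 + 2
11 = 5 * 2 + 1
2 = 2 * 1 + 0
GCD(253, 229) = 1

Yes, coprime (GCD = 1)


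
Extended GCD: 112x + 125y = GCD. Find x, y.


Tabular extended Euclidean (each row: r = 112*s + 125*t):
r=112, s=1, t=0
r=125, s=0, t=1
q=0: r=112, s=1, t=0   [112*(1) + 125*(0) = 112]
q=1: r=13, s=-1, t=1   [112*(-1) + 125*(1) = 13]
q=8: r=8, s=9, t=-8   [112*(9) + 125*(-8) = 8]
q=1: r=5, s=-10, t=9   [112*(-10) + 125*(9) = 5]
q=1: r=3, s=19, t=-17   [112*(19) + 125*(-17) = 3]
q=1: r=2, s=-29, t=26   [112*(-29) + 125*(26) = 2]
q=1: r=1, s=48, t=-43   [112*(48) + 125*(-43) = 1]
q=2: r=0, s=-125, t=112   [112*(-125) + 125*(112) = 0]
GCD = 1; from the row with r=1: x=48, y=-43
Check: 112*(48) + 125*(-43) = 5376 - 5375 = 1

GCD = 1, x = 48, y = -43


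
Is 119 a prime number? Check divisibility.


119 / 7 = 17 (exact division)
119 is NOT prime.

No, 119 is not prime


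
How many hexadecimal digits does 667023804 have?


667023804 in base 16 = 27C1F9BC
Number of digits = 8

8 digits (base 16)


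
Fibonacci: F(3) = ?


Sequence: 1, 1, 2
F(3) = 2


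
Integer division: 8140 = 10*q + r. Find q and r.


8140 = 10 * 814 + 0
Check: 8140 + 0 = 8140

q = 814, r = 0


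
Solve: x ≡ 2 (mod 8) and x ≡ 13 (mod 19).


M = 8*19 = 152
M1 = M/8 = 19, M2 = M/19 = 8
M1^(-1) mod 8 = 3, M2^(-1) mod 19 = 12
x = 2*19*3 + 13*8*12 = 1362
1362 mod 152 = 146
Check: 146 mod 8 = 2 ✓, 146 mod 19 = 13 ✓

x ≡ 146 (mod 152)


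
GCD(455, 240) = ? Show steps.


455 = 1 * 240 + 215
240 = 1 * 215 + 25
215 = 8 * 25 + 15
25 = 1 * 15 + 10
15 = 1 * 10 + 5
10 = 2 * 5 + 0
GCD = 5


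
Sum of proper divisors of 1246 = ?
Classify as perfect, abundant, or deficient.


Proper divisors: 1, 2, 7, 14, 89, 178, 623
Sum = 1 + 2 + 7 + 14 + 89 + 178 + 623 = 914
914 < 1246 → deficient

s(1246) = 914 (deficient)


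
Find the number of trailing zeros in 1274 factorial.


floor(1274/5) = 254
floor(1274/25) = 50
floor(1274/125) = 10
floor(1274/625) = 2
Total = 316

316 trailing zeros


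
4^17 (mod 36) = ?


4^1 mod 36 = 4
4^2 mod 36 = 16
4^3 mod 36 = 28
4^4 mod 36 = 4
4^5 mod 36 = 16
4^6 mod 36 = 28
4^7 mod 36 = 4
4^8 mod 36 = 16
4^9 mod 36 = 28
4^10 mod 36 = 4
4^11 mod 36 = 16
4^12 mod 36 = 28
4^13 mod 36 = 4
4^14 mod 36 = 16
4^15 mod 36 = 28
4^16 mod 36 = 4
4^17 mod 36 = 16


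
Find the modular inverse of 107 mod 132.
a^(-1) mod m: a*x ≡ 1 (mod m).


Use the extended Euclidean algorithm on (132, 107); each row r = 132*s + 107*t:
r=132, s=1, t=0
r=107, s=0, t=1
q=1: r=25, s=1, t=-1   [132*(1) + 107*(-1) = 25]
q=4: r=7, s=-4, t=5   [132*(-4) + 107*(5) = 7]
q=3: r=4, s=13, t=-16   [132*(13) + 107*(-16) = 4]
q=1: r=3, s=-17, t=21   [132*(-17) + 107*(21) = 3]
q=1: r=1, s=30, t=-37   [132*(30) + 107*(-37) = 1]
q=3: r=0, s=-107, t=132   [132*(-107) + 107*(132) = 0]
GCD = 1 with t = -37, so 107*(-37) ≡ 1 (mod 132)
Inverse = -37 mod 132 = 95
Check: 107 * 95 = 10165 ≡ 1 (mod 132)

107^(-1) ≡ 95 (mod 132)


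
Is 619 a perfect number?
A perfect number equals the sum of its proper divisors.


Proper divisors of 619: 1
Sum = 1 = 1

No, 619 is not perfect (1 ≠ 619)


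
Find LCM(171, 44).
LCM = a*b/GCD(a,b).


GCD(171, 44) = 1
LCM = 171*44/1 = 7524/1 = 7524

LCM = 7524


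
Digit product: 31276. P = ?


3 × 1 × 2 × 7 × 6 = 252


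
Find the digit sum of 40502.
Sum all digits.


4 + 0 + 5 + 0 + 2 = 11


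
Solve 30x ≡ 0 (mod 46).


GCD(30, 46) = 2 divides 0
Divide: 15x ≡ 0 (mod 23)
x ≡ 0 (mod 23)


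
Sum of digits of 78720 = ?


7 + 8 + 7 + 2 + 0 = 24


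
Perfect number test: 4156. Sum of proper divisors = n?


Proper divisors of 4156: 1, 2, 4, 1039, 2078
Sum = 1 + 2 + 4 + 1039 + 2078 = 3124

No, 4156 is not perfect (3124 ≠ 4156)


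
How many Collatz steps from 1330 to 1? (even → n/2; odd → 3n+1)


1330 → 665 → 1996 → 998 → 499 → 1498 → 749 → 2248 → 1124 → 562 → 281 → 844 → 422 → 211 → 634 → 317 → 952 → 476 → 238 → 119 → 358 → 179 → 538 → 269 → 808 → 404 → 202 → 101 → 304 → 152 → 76 → 38 → 19 → 58 → 29 → 88 → 44 → 22 → 11 → 34 → 17 → 52 → 26 → 13 → 40 → 20 → 10 → 5 → 16 → 8 → 4 → 2 → 1
Total steps = 52

52 steps


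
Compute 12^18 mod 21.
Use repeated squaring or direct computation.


12^1 mod 21 = 12
12^2 mod 21 = 18
12^3 mod 21 = 6
12^4 mod 21 = 9
12^5 mod 21 = 3
12^6 mod 21 = 15
12^7 mod 21 = 12
12^8 mod 21 = 18
12^9 mod 21 = 6
12^10 mod 21 = 9
12^11 mod 21 = 3
12^12 mod 21 = 15
12^13 mod 21 = 12
12^14 mod 21 = 18
12^15 mod 21 = 6
12^16 mod 21 = 9
12^17 mod 21 = 3
12^18 mod 21 = 15


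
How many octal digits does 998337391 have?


998337391 in base 8 = 7340265557
Number of digits = 10

10 digits (base 8)


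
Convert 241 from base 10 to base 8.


241 (base 10) = 241 (decimal)
241 (decimal) = 361 (base 8)


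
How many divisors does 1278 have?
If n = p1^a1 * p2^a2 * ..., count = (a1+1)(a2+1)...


1278 = 2^1 × 3^2 × 71^1
d(1278) = (1+1) × (2+1) × (1+1) = 12

12 divisors


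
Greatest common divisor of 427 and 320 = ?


427 = 1 * 320 + 107
320 = 2 * 107 + 106
107 = 1 * 106 + 1
106 = 106 * 1 + 0
GCD = 1


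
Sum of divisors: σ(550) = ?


Divisors of 550: 1, 2, 5, 10, 11, 22, 25, 50, 55, 110, 275, 550
Sum = 1 + 2 + 5 + 10 + 11 + 22 + 25 + 50 + 55 + 110 + 275 + 550 = 1116

σ(550) = 1116


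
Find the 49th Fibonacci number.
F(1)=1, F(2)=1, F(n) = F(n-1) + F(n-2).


Sequence: 1, 1, 2, 3, 5, 8, 13, 21, 34, 55, 89, 144, 233, 377, 610, 987, 1597, 2584, 4181, 6765, 10946, 17711, 28657, 46368, 75025, 121393, 196418, 317811, 514229, 832040, 1346269, 2178309, 3524578, 5702887, 9227465, 14930352, 24157817, 39088169, 63245986, 102334155, 165580141, 267914296, 433494437, 701408733, 1134903170, 1836311903, 2971215073, 4807526976, 7778742049
F(49) = 7778742049


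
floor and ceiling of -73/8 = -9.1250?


-73/8 = -9.1250
floor = -10
ceil = -9

floor = -10, ceil = -9


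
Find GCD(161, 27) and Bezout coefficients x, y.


Tabular extended Euclidean (each row: r = 161*s + 27*t):
r=161, s=1, t=0
r=27, s=0, t=1
q=5: r=26, s=1, t=-5   [161*(1) + 27*(-5) = 26]
q=1: r=1, s=-1, t=6   [161*(-1) + 27*(6) = 1]
q=26: r=0, s=27, t=-161   [161*(27) + 27*(-161) = 0]
GCD = 1; from the row with r=1: x=-1, y=6
Check: 161*(-1) + 27*(6) = -161 + 162 = 1

GCD = 1, x = -1, y = 6


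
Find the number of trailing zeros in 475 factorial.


floor(475/5) = 95
floor(475/25) = 19
floor(475/125) = 3
Total = 117

117 trailing zeros


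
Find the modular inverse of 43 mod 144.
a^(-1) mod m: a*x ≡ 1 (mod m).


Use the extended Euclidean algorithm on (144, 43); each row r = 144*s + 43*t:
r=144, s=1, t=0
r=43, s=0, t=1
q=3: r=15, s=1, t=-3   [144*(1) + 43*(-3) = 15]
q=2: r=13, s=-2, t=7   [144*(-2) + 43*(7) = 13]
q=1: r=2, s=3, t=-10   [144*(3) + 43*(-10) = 2]
q=6: r=1, s=-20, t=67   [144*(-20) + 43*(67) = 1]
q=2: r=0, s=43, t=-144   [144*(43) + 43*(-144) = 0]
GCD = 1 with t = 67, so 43*(67) ≡ 1 (mod 144)
Inverse = 67 mod 144 = 67
Check: 43 * 67 = 2881 ≡ 1 (mod 144)

43^(-1) ≡ 67 (mod 144)


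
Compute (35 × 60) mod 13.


35 × 60 = 2100
2100 mod 13 = 7


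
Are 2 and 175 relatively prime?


Euclidean algorithm:
175 = 87 * 2 + 1
2 = 2 * 1 + 0
GCD(2, 175) = 1

Yes, coprime (GCD = 1)


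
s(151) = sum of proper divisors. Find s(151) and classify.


Proper divisors: 1
Sum = 1 = 1
1 < 151 → deficient

s(151) = 1 (deficient)


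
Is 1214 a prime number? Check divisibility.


1214 / 2 = 607 (exact division)
1214 is NOT prime.

No, 1214 is not prime


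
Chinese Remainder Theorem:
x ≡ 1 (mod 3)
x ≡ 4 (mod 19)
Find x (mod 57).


M = 3*19 = 57
M1 = M/3 = 19, M2 = M/19 = 3
M1^(-1) mod 3 = 1, M2^(-1) mod 19 = 13
x = 1*19*1 + 4*3*13 = 175
175 mod 57 = 4
Check: 4 mod 3 = 1 ✓, 4 mod 19 = 4 ✓

x ≡ 4 (mod 57)


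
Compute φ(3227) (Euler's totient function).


3227 = 7 × 461
Prime factors: 7, 461
φ(3227) = 3227 × (1-1/7) × (1-1/461)
= 3227 × 6/7 × 460/461 = 2760

φ(3227) = 2760


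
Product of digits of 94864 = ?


9 × 4 × 8 × 6 × 4 = 6912


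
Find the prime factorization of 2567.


2567 / 17 = 151
151 / 151 = 1
2567 = 17 × 151


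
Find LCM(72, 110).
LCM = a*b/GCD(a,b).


GCD(72, 110) = 2
LCM = 72*110/2 = 7920/2 = 3960

LCM = 3960


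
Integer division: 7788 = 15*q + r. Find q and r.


7788 = 15 * 519 + 3
Check: 7785 + 3 = 7788

q = 519, r = 3


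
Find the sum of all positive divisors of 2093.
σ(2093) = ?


Divisors of 2093: 1, 7, 13, 23, 91, 161, 299, 2093
Sum = 1 + 7 + 13 + 23 + 91 + 161 + 299 + 2093 = 2688

σ(2093) = 2688


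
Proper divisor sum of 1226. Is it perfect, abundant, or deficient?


Proper divisors: 1, 2, 613
Sum = 1 + 2 + 613 = 616
616 < 1226 → deficient

s(1226) = 616 (deficient)


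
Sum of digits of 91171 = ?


9 + 1 + 1 + 7 + 1 = 19


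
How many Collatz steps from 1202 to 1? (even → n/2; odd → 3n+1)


1202 → 601 → 1804 → 902 → 451 → 1354 → 677 → 2032 → 1016 → 508 → 254 → 127 → 382 → 191 → 574 → 287 → 862 → 431 → 1294 → 647 → 1942 → 971 → 2914 → 1457 → 4372 → 2186 → 1093 → 3280 → 1640 → 820 → 410 → 205 → 616 → 308 → 154 → 77 → 232 → 116 → 58 → 29 → 88 → 44 → 22 → 11 → 34 → 17 → 52 → 26 → 13 → 40 → 20 → 10 → 5 → 16 → 8 → 4 → 2 → 1
Total steps = 57

57 steps


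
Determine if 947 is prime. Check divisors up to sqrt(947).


Check divisors up to sqrt(947) = 30.7734
No divisors found.
947 is prime.

Yes, 947 is prime


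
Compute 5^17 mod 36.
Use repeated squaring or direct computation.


5^1 mod 36 = 5
5^2 mod 36 = 25
5^3 mod 36 = 17
5^4 mod 36 = 13
5^5 mod 36 = 29
5^6 mod 36 = 1
5^7 mod 36 = 5
5^8 mod 36 = 25
5^9 mod 36 = 17
5^10 mod 36 = 13
5^11 mod 36 = 29
5^12 mod 36 = 1
5^13 mod 36 = 5
5^14 mod 36 = 25
5^15 mod 36 = 17
5^16 mod 36 = 13
5^17 mod 36 = 29


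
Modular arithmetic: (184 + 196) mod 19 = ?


184 + 196 = 380
380 mod 19 = 0


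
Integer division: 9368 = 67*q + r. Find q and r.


9368 = 67 * 139 + 55
Check: 9313 + 55 = 9368

q = 139, r = 55


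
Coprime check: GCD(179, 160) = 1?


Euclidean algorithm:
179 = 1 * 160 + 19
160 = 8 * 19 + 8
19 = 2 * 8 + 3
8 = 2 * 3 + 2
3 = 1 * 2 + 1
2 = 2 * 1 + 0
GCD(179, 160) = 1

Yes, coprime (GCD = 1)


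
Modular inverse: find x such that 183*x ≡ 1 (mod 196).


Use the extended Euclidean algorithm on (196, 183); each row r = 196*s + 183*t:
r=196, s=1, t=0
r=183, s=0, t=1
q=1: r=13, s=1, t=-1   [196*(1) + 183*(-1) = 13]
q=14: r=1, s=-14, t=15   [196*(-14) + 183*(15) = 1]
q=13: r=0, s=183, t=-196   [196*(183) + 183*(-196) = 0]
GCD = 1 with t = 15, so 183*(15) ≡ 1 (mod 196)
Inverse = 15 mod 196 = 15
Check: 183 * 15 = 2745 ≡ 1 (mod 196)

183^(-1) ≡ 15 (mod 196)


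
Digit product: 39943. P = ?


3 × 9 × 9 × 4 × 3 = 2916


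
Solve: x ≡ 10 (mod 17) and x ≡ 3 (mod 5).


M = 17*5 = 85
M1 = M/17 = 5, M2 = M/5 = 17
M1^(-1) mod 17 = 7, M2^(-1) mod 5 = 3
x = 10*5*7 + 3*17*3 = 503
503 mod 85 = 78
Check: 78 mod 17 = 10 ✓, 78 mod 5 = 3 ✓

x ≡ 78 (mod 85)


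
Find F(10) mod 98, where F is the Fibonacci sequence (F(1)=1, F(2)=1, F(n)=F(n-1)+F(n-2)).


F(k) mod 98 for k=1..10:
1, 1, 2, 3, 5, 8, 13, 21, 34, 55
F(10) mod 98 = 55


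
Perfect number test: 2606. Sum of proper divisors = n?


Proper divisors of 2606: 1, 2, 1303
Sum = 1 + 2 + 1303 = 1306

No, 2606 is not perfect (1306 ≠ 2606)


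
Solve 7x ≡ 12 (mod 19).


GCD(7, 19) = 1, unique solution
a^(-1) mod 19 = 11
x = 11 * 12 mod 19 = 18

x ≡ 18 (mod 19)


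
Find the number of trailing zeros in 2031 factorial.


floor(2031/5) = 406
floor(2031/25) = 81
floor(2031/125) = 16
floor(2031/625) = 3
Total = 506

506 trailing zeros


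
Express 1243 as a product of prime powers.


1243 / 11 = 113
113 / 113 = 1
1243 = 11 × 113


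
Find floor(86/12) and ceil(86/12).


86/12 = 7.1667
floor = 7
ceil = 8

floor = 7, ceil = 8


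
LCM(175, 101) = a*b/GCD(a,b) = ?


GCD(175, 101) = 1
LCM = 175*101/1 = 17675/1 = 17675

LCM = 17675


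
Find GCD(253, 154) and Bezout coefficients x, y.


Tabular extended Euclidean (each row: r = 253*s + 154*t):
r=253, s=1, t=0
r=154, s=0, t=1
q=1: r=99, s=1, t=-1   [253*(1) + 154*(-1) = 99]
q=1: r=55, s=-1, t=2   [253*(-1) + 154*(2) = 55]
q=1: r=44, s=2, t=-3   [253*(2) + 154*(-3) = 44]
q=1: r=11, s=-3, t=5   [253*(-3) + 154*(5) = 11]
q=4: r=0, s=14, t=-23   [253*(14) + 154*(-23) = 0]
GCD = 11; from the row with r=11: x=-3, y=5
Check: 253*(-3) + 154*(5) = -759 + 770 = 11

GCD = 11, x = -3, y = 5


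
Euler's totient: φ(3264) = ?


3264 = 2^6 × 3 × 17
Prime factors: 2, 3, 17
φ(3264) = 3264 × (1-1/2) × (1-1/3) × (1-1/17)
= 3264 × 1/2 × 2/3 × 16/17 = 1024

φ(3264) = 1024


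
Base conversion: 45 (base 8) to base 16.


45 (base 8) = 37 (decimal)
37 (decimal) = 25 (base 16)


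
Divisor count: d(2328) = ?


2328 = 2^3 × 3^1 × 97^1
d(2328) = (3+1) × (1+1) × (1+1) = 16

16 divisors


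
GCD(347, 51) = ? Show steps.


347 = 6 * 51 + 41
51 = 1 * 41 + 10
41 = 4 * 10 + 1
10 = 10 * 1 + 0
GCD = 1


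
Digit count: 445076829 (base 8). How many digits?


445076829 in base 8 = 3241652535
Number of digits = 10

10 digits (base 8)


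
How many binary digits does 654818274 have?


654818274 in base 2 = 100111000001111011101111100010
Number of digits = 30

30 digits (base 2)


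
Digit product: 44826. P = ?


4 × 4 × 8 × 2 × 6 = 1536


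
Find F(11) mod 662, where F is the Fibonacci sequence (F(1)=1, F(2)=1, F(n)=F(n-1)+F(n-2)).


F(k) mod 662 for k=1..11:
1, 1, 2, 3, 5, 8, 13, 21, 34, 55, 89
F(11) mod 662 = 89


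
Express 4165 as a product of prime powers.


4165 / 5 = 833
833 / 7 = 119
119 / 7 = 17
17 / 17 = 1
4165 = 5 × 7^2 × 17


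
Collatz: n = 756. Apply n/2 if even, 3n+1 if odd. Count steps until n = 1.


756 → 378 → 189 → 568 → 284 → 142 → 71 → 214 → 107 → 322 → 161 → 484 → 242 → 121 → 364 → 182 → 91 → 274 → 137 → 412 → 206 → 103 → 310 → 155 → 466 → 233 → 700 → 350 → 175 → 526 → 263 → 790 → 395 → 1186 → 593 → 1780 → 890 → 445 → 1336 → 668 → 334 → 167 → 502 → 251 → 754 → 377 → 1132 → 566 → 283 → 850 → 425 → 1276 → 638 → 319 → 958 → 479 → 1438 → 719 → 2158 → 1079 → 3238 → 1619 → 4858 → 2429 → 7288 → 3644 → 1822 → 911 → 2734 → 1367 → 4102 → 2051 → 6154 → 3077 → 9232 → 4616 → 2308 → 1154 → 577 → 1732 → 866 → 433 → 1300 → 650 → 325 → 976 → 488 → 244 → 122 → 61 → 184 → 92 → 46 → 23 → 70 → 35 → 106 → 53 → 160 → 80 → 40 → 20 → 10 → 5 → 16 → 8 → 4 → 2 → 1
Total steps = 108

108 steps


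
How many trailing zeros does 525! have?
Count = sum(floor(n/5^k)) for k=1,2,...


floor(525/5) = 105
floor(525/25) = 21
floor(525/125) = 4
Total = 130

130 trailing zeros


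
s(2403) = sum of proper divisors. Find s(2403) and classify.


Proper divisors: 1, 3, 9, 27, 89, 267, 801
Sum = 1 + 3 + 9 + 27 + 89 + 267 + 801 = 1197
1197 < 2403 → deficient

s(2403) = 1197 (deficient)


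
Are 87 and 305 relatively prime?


Euclidean algorithm:
305 = 3 * 87 + 44
87 = 1 * 44 + 43
44 = 1 * 43 + 1
43 = 43 * 1 + 0
GCD(87, 305) = 1

Yes, coprime (GCD = 1)


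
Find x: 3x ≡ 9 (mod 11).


GCD(3, 11) = 1, unique solution
a^(-1) mod 11 = 4
x = 4 * 9 mod 11 = 3

x ≡ 3 (mod 11)


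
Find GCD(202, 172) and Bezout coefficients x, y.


Tabular extended Euclidean (each row: r = 202*s + 172*t):
r=202, s=1, t=0
r=172, s=0, t=1
q=1: r=30, s=1, t=-1   [202*(1) + 172*(-1) = 30]
q=5: r=22, s=-5, t=6   [202*(-5) + 172*(6) = 22]
q=1: r=8, s=6, t=-7   [202*(6) + 172*(-7) = 8]
q=2: r=6, s=-17, t=20   [202*(-17) + 172*(20) = 6]
q=1: r=2, s=23, t=-27   [202*(23) + 172*(-27) = 2]
q=3: r=0, s=-86, t=101   [202*(-86) + 172*(101) = 0]
GCD = 2; from the row with r=2: x=23, y=-27
Check: 202*(23) + 172*(-27) = 4646 - 4644 = 2

GCD = 2, x = 23, y = -27


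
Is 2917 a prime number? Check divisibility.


Check divisors up to sqrt(2917) = 54.0093
No divisors found.
2917 is prime.

Yes, 2917 is prime


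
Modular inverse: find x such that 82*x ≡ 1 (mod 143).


Use the extended Euclidean algorithm on (143, 82); each row r = 143*s + 82*t:
r=143, s=1, t=0
r=82, s=0, t=1
q=1: r=61, s=1, t=-1   [143*(1) + 82*(-1) = 61]
q=1: r=21, s=-1, t=2   [143*(-1) + 82*(2) = 21]
q=2: r=19, s=3, t=-5   [143*(3) + 82*(-5) = 19]
q=1: r=2, s=-4, t=7   [143*(-4) + 82*(7) = 2]
q=9: r=1, s=39, t=-68   [143*(39) + 82*(-68) = 1]
q=2: r=0, s=-82, t=143   [143*(-82) + 82*(143) = 0]
GCD = 1 with t = -68, so 82*(-68) ≡ 1 (mod 143)
Inverse = -68 mod 143 = 75
Check: 82 * 75 = 6150 ≡ 1 (mod 143)

82^(-1) ≡ 75 (mod 143)


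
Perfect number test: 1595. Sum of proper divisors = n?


Proper divisors of 1595: 1, 5, 11, 29, 55, 145, 319
Sum = 1 + 5 + 11 + 29 + 55 + 145 + 319 = 565

No, 1595 is not perfect (565 ≠ 1595)


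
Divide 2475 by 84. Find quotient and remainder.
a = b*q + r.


2475 = 84 * 29 + 39
Check: 2436 + 39 = 2475

q = 29, r = 39


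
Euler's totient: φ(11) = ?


11 = 11
Prime factors: 11
φ(11) = 11 × (1-1/11)
= 11 × 10/11 = 10

φ(11) = 10


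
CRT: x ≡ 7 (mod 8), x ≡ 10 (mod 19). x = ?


M = 8*19 = 152
M1 = M/8 = 19, M2 = M/19 = 8
M1^(-1) mod 8 = 3, M2^(-1) mod 19 = 12
x = 7*19*3 + 10*8*12 = 1359
1359 mod 152 = 143
Check: 143 mod 8 = 7 ✓, 143 mod 19 = 10 ✓

x ≡ 143 (mod 152)


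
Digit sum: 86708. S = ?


8 + 6 + 7 + 0 + 8 = 29


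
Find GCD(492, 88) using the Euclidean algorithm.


492 = 5 * 88 + 52
88 = 1 * 52 + 36
52 = 1 * 36 + 16
36 = 2 * 16 + 4
16 = 4 * 4 + 0
GCD = 4


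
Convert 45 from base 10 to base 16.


45 (base 10) = 45 (decimal)
45 (decimal) = 2D (base 16)


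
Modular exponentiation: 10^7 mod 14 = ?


10^1 mod 14 = 10
10^2 mod 14 = 2
10^3 mod 14 = 6
10^4 mod 14 = 4
10^5 mod 14 = 12
10^6 mod 14 = 8
10^7 mod 14 = 10


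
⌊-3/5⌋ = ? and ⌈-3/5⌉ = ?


-3/5 = -0.6000
floor = -1
ceil = 0

floor = -1, ceil = 0


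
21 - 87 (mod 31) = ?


21 - 87 = -66
-66 mod 31 = 27


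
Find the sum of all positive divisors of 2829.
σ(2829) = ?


Divisors of 2829: 1, 3, 23, 41, 69, 123, 943, 2829
Sum = 1 + 3 + 23 + 41 + 69 + 123 + 943 + 2829 = 4032

σ(2829) = 4032


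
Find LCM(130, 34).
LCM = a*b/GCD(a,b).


GCD(130, 34) = 2
LCM = 130*34/2 = 4420/2 = 2210

LCM = 2210


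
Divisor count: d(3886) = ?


3886 = 2^1 × 29^1 × 67^1
d(3886) = (1+1) × (1+1) × (1+1) = 8

8 divisors


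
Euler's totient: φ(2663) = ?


2663 = 2663
Prime factors: 2663
φ(2663) = 2663 × (1-1/2663)
= 2663 × 2662/2663 = 2662

φ(2663) = 2662


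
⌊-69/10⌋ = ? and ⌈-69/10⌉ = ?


-69/10 = -6.9000
floor = -7
ceil = -6

floor = -7, ceil = -6


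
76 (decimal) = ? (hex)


76 (base 10) = 76 (decimal)
76 (decimal) = 4C (base 16)


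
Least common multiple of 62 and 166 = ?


GCD(62, 166) = 2
LCM = 62*166/2 = 10292/2 = 5146

LCM = 5146


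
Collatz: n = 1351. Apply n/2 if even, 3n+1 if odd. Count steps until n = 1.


1351 → 4054 → 2027 → 6082 → 3041 → 9124 → 4562 → 2281 → 6844 → 3422 → 1711 → 5134 → 2567 → 7702 → 3851 → 11554 → 5777 → 17332 → 8666 → 4333 → 13000 → 6500 → 3250 → 1625 → 4876 → 2438 → 1219 → 3658 → 1829 → 5488 → 2744 → 1372 → 686 → 343 → 1030 → 515 → 1546 → 773 → 2320 → 1160 → 580 → 290 → 145 → 436 → 218 → 109 → 328 → 164 → 82 → 41 → 124 → 62 → 31 → 94 → 47 → 142 → 71 → 214 → 107 → 322 → 161 → 484 → 242 → 121 → 364 → 182 → 91 → 274 → 137 → 412 → 206 → 103 → 310 → 155 → 466 → 233 → 700 → 350 → 175 → 526 → 263 → 790 → 395 → 1186 → 593 → 1780 → 890 → 445 → 1336 → 668 → 334 → 167 → 502 → 251 → 754 → 377 → 1132 → 566 → 283 → 850 → 425 → 1276 → 638 → 319 → 958 → 479 → 1438 → 719 → 2158 → 1079 → 3238 → 1619 → 4858 → 2429 → 7288 → 3644 → 1822 → 911 → 2734 → 1367 → 4102 → 2051 → 6154 → 3077 → 9232 → 4616 → 2308 → 1154 → 577 → 1732 → 866 → 433 → 1300 → 650 → 325 → 976 → 488 → 244 → 122 → 61 → 184 → 92 → 46 → 23 → 70 → 35 → 106 → 53 → 160 → 80 → 40 → 20 → 10 → 5 → 16 → 8 → 4 → 2 → 1
Total steps = 158

158 steps


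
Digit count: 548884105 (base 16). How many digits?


548884105 in base 16 = 20B74E89
Number of digits = 8

8 digits (base 16)


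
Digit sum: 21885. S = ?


2 + 1 + 8 + 8 + 5 = 24


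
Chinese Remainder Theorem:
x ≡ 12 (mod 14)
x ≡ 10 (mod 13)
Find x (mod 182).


M = 14*13 = 182
M1 = M/14 = 13, M2 = M/13 = 14
M1^(-1) mod 14 = 13, M2^(-1) mod 13 = 1
x = 12*13*13 + 10*14*1 = 2168
2168 mod 182 = 166
Check: 166 mod 14 = 12 ✓, 166 mod 13 = 10 ✓

x ≡ 166 (mod 182)


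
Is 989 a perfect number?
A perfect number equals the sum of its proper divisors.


Proper divisors of 989: 1, 23, 43
Sum = 1 + 23 + 43 = 67

No, 989 is not perfect (67 ≠ 989)


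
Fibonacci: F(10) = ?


Sequence: 1, 1, 2, 3, 5, 8, 13, 21, 34, 55
F(10) = 55


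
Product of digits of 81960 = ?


8 × 1 × 9 × 6 × 0 = 0


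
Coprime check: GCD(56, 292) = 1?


Euclidean algorithm:
292 = 5 * 56 + 12
56 = 4 * 12 + 8
12 = 1 * 8 + 4
8 = 2 * 4 + 0
GCD(56, 292) = 4

No, not coprime (GCD = 4)


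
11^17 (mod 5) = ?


11^1 mod 5 = 1
11^2 mod 5 = 1
11^3 mod 5 = 1
11^4 mod 5 = 1
11^5 mod 5 = 1
11^6 mod 5 = 1
11^7 mod 5 = 1
11^8 mod 5 = 1
11^9 mod 5 = 1
11^10 mod 5 = 1
11^11 mod 5 = 1
11^12 mod 5 = 1
11^13 mod 5 = 1
11^14 mod 5 = 1
11^15 mod 5 = 1
11^16 mod 5 = 1
11^17 mod 5 = 1


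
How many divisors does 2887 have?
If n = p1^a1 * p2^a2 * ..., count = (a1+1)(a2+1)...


2887 = 2887^1
d(2887) = (1+1) = 2

2 divisors


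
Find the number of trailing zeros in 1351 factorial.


floor(1351/5) = 270
floor(1351/25) = 54
floor(1351/125) = 10
floor(1351/625) = 2
Total = 336

336 trailing zeros


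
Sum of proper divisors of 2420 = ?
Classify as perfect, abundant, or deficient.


Proper divisors: 1, 2, 4, 5, 10, 11, 20, 22, 44, 55, 110, 121, 220, 242, 484, 605, 1210
Sum = 1 + 2 + 4 + 5 + 10 + 11 + 20 + 22 + 44 + 55 + 110 + 121 + 220 + 242 + 484 + 605 + 1210 = 3166
3166 > 2420 → abundant

s(2420) = 3166 (abundant)


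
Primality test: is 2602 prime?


2602 / 2 = 1301 (exact division)
2602 is NOT prime.

No, 2602 is not prime


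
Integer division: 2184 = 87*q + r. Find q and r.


2184 = 87 * 25 + 9
Check: 2175 + 9 = 2184

q = 25, r = 9


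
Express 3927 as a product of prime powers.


3927 / 3 = 1309
1309 / 7 = 187
187 / 11 = 17
17 / 17 = 1
3927 = 3 × 7 × 11 × 17


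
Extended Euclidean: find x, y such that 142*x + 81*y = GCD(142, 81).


Tabular extended Euclidean (each row: r = 142*s + 81*t):
r=142, s=1, t=0
r=81, s=0, t=1
q=1: r=61, s=1, t=-1   [142*(1) + 81*(-1) = 61]
q=1: r=20, s=-1, t=2   [142*(-1) + 81*(2) = 20]
q=3: r=1, s=4, t=-7   [142*(4) + 81*(-7) = 1]
q=20: r=0, s=-81, t=142   [142*(-81) + 81*(142) = 0]
GCD = 1; from the row with r=1: x=4, y=-7
Check: 142*(4) + 81*(-7) = 568 - 567 = 1

GCD = 1, x = 4, y = -7


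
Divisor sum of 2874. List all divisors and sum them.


Divisors of 2874: 1, 2, 3, 6, 479, 958, 1437, 2874
Sum = 1 + 2 + 3 + 6 + 479 + 958 + 1437 + 2874 = 5760

σ(2874) = 5760


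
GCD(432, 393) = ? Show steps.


432 = 1 * 393 + 39
393 = 10 * 39 + 3
39 = 13 * 3 + 0
GCD = 3


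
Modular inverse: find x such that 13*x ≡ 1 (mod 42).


Use the extended Euclidean algorithm on (42, 13); each row r = 42*s + 13*t:
r=42, s=1, t=0
r=13, s=0, t=1
q=3: r=3, s=1, t=-3   [42*(1) + 13*(-3) = 3]
q=4: r=1, s=-4, t=13   [42*(-4) + 13*(13) = 1]
q=3: r=0, s=13, t=-42   [42*(13) + 13*(-42) = 0]
GCD = 1 with t = 13, so 13*(13) ≡ 1 (mod 42)
Inverse = 13 mod 42 = 13
Check: 13 * 13 = 169 ≡ 1 (mod 42)

13^(-1) ≡ 13 (mod 42)


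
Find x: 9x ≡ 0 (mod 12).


GCD(9, 12) = 3 divides 0
Divide: 3x ≡ 0 (mod 4)
x ≡ 0 (mod 4)


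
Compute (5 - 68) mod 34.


5 - 68 = -63
-63 mod 34 = 5


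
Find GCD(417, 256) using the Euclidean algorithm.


417 = 1 * 256 + 161
256 = 1 * 161 + 95
161 = 1 * 95 + 66
95 = 1 * 66 + 29
66 = 2 * 29 + 8
29 = 3 * 8 + 5
8 = 1 * 5 + 3
5 = 1 * 3 + 2
3 = 1 * 2 + 1
2 = 2 * 1 + 0
GCD = 1


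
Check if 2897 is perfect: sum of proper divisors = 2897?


Proper divisors of 2897: 1
Sum = 1 = 1

No, 2897 is not perfect (1 ≠ 2897)


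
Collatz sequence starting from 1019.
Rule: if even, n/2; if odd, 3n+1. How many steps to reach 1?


1019 → 3058 → 1529 → 4588 → 2294 → 1147 → 3442 → 1721 → 5164 → 2582 → 1291 → 3874 → 1937 → 5812 → 2906 → 1453 → 4360 → 2180 → 1090 → 545 → 1636 → 818 → 409 → 1228 → 614 → 307 → 922 → 461 → 1384 → 692 → 346 → 173 → 520 → 260 → 130 → 65 → 196 → 98 → 49 → 148 → 74 → 37 → 112 → 56 → 28 → 14 → 7 → 22 → 11 → 34 → 17 → 52 → 26 → 13 → 40 → 20 → 10 → 5 → 16 → 8 → 4 → 2 → 1
Total steps = 62

62 steps


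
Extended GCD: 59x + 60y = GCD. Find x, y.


Tabular extended Euclidean (each row: r = 59*s + 60*t):
r=59, s=1, t=0
r=60, s=0, t=1
q=0: r=59, s=1, t=0   [59*(1) + 60*(0) = 59]
q=1: r=1, s=-1, t=1   [59*(-1) + 60*(1) = 1]
q=59: r=0, s=60, t=-59   [59*(60) + 60*(-59) = 0]
GCD = 1; from the row with r=1: x=-1, y=1
Check: 59*(-1) + 60*(1) = -59 + 60 = 1

GCD = 1, x = -1, y = 1


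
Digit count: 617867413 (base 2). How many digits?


617867413 in base 2 = 100100110100111110100010010101
Number of digits = 30

30 digits (base 2)


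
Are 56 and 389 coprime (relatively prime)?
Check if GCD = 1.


Euclidean algorithm:
389 = 6 * 56 + 53
56 = 1 * 53 + 3
53 = 17 * 3 + 2
3 = 1 * 2 + 1
2 = 2 * 1 + 0
GCD(56, 389) = 1

Yes, coprime (GCD = 1)


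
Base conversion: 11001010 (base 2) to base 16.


11001010 (base 2) = 202 (decimal)
202 (decimal) = CA (base 16)


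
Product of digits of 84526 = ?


8 × 4 × 5 × 2 × 6 = 1920


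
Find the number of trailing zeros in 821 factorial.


floor(821/5) = 164
floor(821/25) = 32
floor(821/125) = 6
floor(821/625) = 1
Total = 203

203 trailing zeros


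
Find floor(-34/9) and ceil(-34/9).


-34/9 = -3.7778
floor = -4
ceil = -3

floor = -4, ceil = -3


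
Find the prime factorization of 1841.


1841 / 7 = 263
263 / 263 = 1
1841 = 7 × 263


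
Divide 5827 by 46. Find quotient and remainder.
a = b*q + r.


5827 = 46 * 126 + 31
Check: 5796 + 31 = 5827

q = 126, r = 31


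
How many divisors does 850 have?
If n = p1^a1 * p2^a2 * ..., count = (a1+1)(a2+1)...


850 = 2^1 × 5^2 × 17^1
d(850) = (1+1) × (2+1) × (1+1) = 12

12 divisors


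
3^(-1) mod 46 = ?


Use the extended Euclidean algorithm on (46, 3); each row r = 46*s + 3*t:
r=46, s=1, t=0
r=3, s=0, t=1
q=15: r=1, s=1, t=-15   [46*(1) + 3*(-15) = 1]
q=3: r=0, s=-3, t=46   [46*(-3) + 3*(46) = 0]
GCD = 1 with t = -15, so 3*(-15) ≡ 1 (mod 46)
Inverse = -15 mod 46 = 31
Check: 3 * 31 = 93 ≡ 1 (mod 46)

3^(-1) ≡ 31 (mod 46)


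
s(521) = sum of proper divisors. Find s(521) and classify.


Proper divisors: 1
Sum = 1 = 1
1 < 521 → deficient

s(521) = 1 (deficient)


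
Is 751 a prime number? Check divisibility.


Check divisors up to sqrt(751) = 27.4044
No divisors found.
751 is prime.

Yes, 751 is prime


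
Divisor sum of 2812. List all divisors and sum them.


Divisors of 2812: 1, 2, 4, 19, 37, 38, 74, 76, 148, 703, 1406, 2812
Sum = 1 + 2 + 4 + 19 + 37 + 38 + 74 + 76 + 148 + 703 + 1406 + 2812 = 5320

σ(2812) = 5320


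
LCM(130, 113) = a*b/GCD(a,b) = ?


GCD(130, 113) = 1
LCM = 130*113/1 = 14690/1 = 14690

LCM = 14690


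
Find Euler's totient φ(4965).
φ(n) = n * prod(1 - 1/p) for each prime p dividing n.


4965 = 3 × 5 × 331
Prime factors: 3, 5, 331
φ(4965) = 4965 × (1-1/3) × (1-1/5) × (1-1/331)
= 4965 × 2/3 × 4/5 × 330/331 = 2640

φ(4965) = 2640


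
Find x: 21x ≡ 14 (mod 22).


GCD(21, 22) = 1, unique solution
a^(-1) mod 22 = 21
x = 21 * 14 mod 22 = 8

x ≡ 8 (mod 22)


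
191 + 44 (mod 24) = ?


191 + 44 = 235
235 mod 24 = 19


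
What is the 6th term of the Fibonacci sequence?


Sequence: 1, 1, 2, 3, 5, 8
F(6) = 8


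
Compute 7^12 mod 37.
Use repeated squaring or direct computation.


7^1 mod 37 = 7
7^2 mod 37 = 12
7^3 mod 37 = 10
7^4 mod 37 = 33
7^5 mod 37 = 9
7^6 mod 37 = 26
7^7 mod 37 = 34
7^8 mod 37 = 16
7^9 mod 37 = 1
7^10 mod 37 = 7
7^11 mod 37 = 12
7^12 mod 37 = 10


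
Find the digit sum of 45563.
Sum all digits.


4 + 5 + 5 + 6 + 3 = 23


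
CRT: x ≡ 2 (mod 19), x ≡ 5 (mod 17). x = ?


M = 19*17 = 323
M1 = M/19 = 17, M2 = M/17 = 19
M1^(-1) mod 19 = 9, M2^(-1) mod 17 = 9
x = 2*17*9 + 5*19*9 = 1161
1161 mod 323 = 192
Check: 192 mod 19 = 2 ✓, 192 mod 17 = 5 ✓

x ≡ 192 (mod 323)


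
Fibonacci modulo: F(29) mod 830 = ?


F(k) mod 830 for k=1..29:
1, 1, 2, 3, 5, 8, 13, 21, 34, 55, 89, 144, 233, 377, 610, 157, 767, 94, 31, 125, 156, 281, 437, 718, 325, 213, 538, 751, 459
F(29) mod 830 = 459


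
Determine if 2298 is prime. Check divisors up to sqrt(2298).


2298 / 2 = 1149 (exact division)
2298 is NOT prime.

No, 2298 is not prime


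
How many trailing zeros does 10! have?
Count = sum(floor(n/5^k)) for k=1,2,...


floor(10/5) = 2
Total = 2

2 trailing zeros


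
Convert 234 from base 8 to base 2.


234 (base 8) = 156 (decimal)
156 (decimal) = 10011100 (base 2)


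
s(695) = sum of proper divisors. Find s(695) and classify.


Proper divisors: 1, 5, 139
Sum = 1 + 5 + 139 = 145
145 < 695 → deficient

s(695) = 145 (deficient)


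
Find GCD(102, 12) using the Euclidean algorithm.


102 = 8 * 12 + 6
12 = 2 * 6 + 0
GCD = 6


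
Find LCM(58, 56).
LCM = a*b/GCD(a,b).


GCD(58, 56) = 2
LCM = 58*56/2 = 3248/2 = 1624

LCM = 1624


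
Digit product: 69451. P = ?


6 × 9 × 4 × 5 × 1 = 1080


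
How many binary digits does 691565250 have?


691565250 in base 2 = 101001001110000111001011000010
Number of digits = 30

30 digits (base 2)


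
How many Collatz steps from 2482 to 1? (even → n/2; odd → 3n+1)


2482 → 1241 → 3724 → 1862 → 931 → 2794 → 1397 → 4192 → 2096 → 1048 → 524 → 262 → 131 → 394 → 197 → 592 → 296 → 148 → 74 → 37 → 112 → 56 → 28 → 14 → 7 → 22 → 11 → 34 → 17 → 52 → 26 → 13 → 40 → 20 → 10 → 5 → 16 → 8 → 4 → 2 → 1
Total steps = 40

40 steps


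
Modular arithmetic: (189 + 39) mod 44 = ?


189 + 39 = 228
228 mod 44 = 8


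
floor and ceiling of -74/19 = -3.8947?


-74/19 = -3.8947
floor = -4
ceil = -3

floor = -4, ceil = -3


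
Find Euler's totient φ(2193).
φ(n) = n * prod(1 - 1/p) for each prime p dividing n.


2193 = 3 × 17 × 43
Prime factors: 3, 17, 43
φ(2193) = 2193 × (1-1/3) × (1-1/17) × (1-1/43)
= 2193 × 2/3 × 16/17 × 42/43 = 1344

φ(2193) = 1344


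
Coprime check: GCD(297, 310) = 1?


Euclidean algorithm:
310 = 1 * 297 + 13
297 = 22 * 13 + 11
13 = 1 * 11 + 2
11 = 5 * 2 + 1
2 = 2 * 1 + 0
GCD(297, 310) = 1

Yes, coprime (GCD = 1)


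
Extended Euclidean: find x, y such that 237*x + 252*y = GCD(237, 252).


Tabular extended Euclidean (each row: r = 237*s + 252*t):
r=237, s=1, t=0
r=252, s=0, t=1
q=0: r=237, s=1, t=0   [237*(1) + 252*(0) = 237]
q=1: r=15, s=-1, t=1   [237*(-1) + 252*(1) = 15]
q=15: r=12, s=16, t=-15   [237*(16) + 252*(-15) = 12]
q=1: r=3, s=-17, t=16   [237*(-17) + 252*(16) = 3]
q=4: r=0, s=84, t=-79   [237*(84) + 252*(-79) = 0]
GCD = 3; from the row with r=3: x=-17, y=16
Check: 237*(-17) + 252*(16) = -4029 + 4032 = 3

GCD = 3, x = -17, y = 16


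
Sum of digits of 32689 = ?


3 + 2 + 6 + 8 + 9 = 28


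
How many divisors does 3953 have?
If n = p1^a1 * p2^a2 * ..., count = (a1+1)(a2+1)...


3953 = 59^1 × 67^1
d(3953) = (1+1) × (1+1) = 4

4 divisors


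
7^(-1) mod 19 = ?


Use the extended Euclidean algorithm on (19, 7); each row r = 19*s + 7*t:
r=19, s=1, t=0
r=7, s=0, t=1
q=2: r=5, s=1, t=-2   [19*(1) + 7*(-2) = 5]
q=1: r=2, s=-1, t=3   [19*(-1) + 7*(3) = 2]
q=2: r=1, s=3, t=-8   [19*(3) + 7*(-8) = 1]
q=2: r=0, s=-7, t=19   [19*(-7) + 7*(19) = 0]
GCD = 1 with t = -8, so 7*(-8) ≡ 1 (mod 19)
Inverse = -8 mod 19 = 11
Check: 7 * 11 = 77 ≡ 1 (mod 19)

7^(-1) ≡ 11 (mod 19)


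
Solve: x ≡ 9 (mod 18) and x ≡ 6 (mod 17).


M = 18*17 = 306
M1 = M/18 = 17, M2 = M/17 = 18
M1^(-1) mod 18 = 17, M2^(-1) mod 17 = 1
x = 9*17*17 + 6*18*1 = 2709
2709 mod 306 = 261
Check: 261 mod 18 = 9 ✓, 261 mod 17 = 6 ✓

x ≡ 261 (mod 306)


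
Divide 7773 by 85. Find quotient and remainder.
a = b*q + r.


7773 = 85 * 91 + 38
Check: 7735 + 38 = 7773

q = 91, r = 38


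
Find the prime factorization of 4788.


4788 / 2 = 2394
2394 / 2 = 1197
1197 / 3 = 399
399 / 3 = 133
133 / 7 = 19
19 / 19 = 1
4788 = 2^2 × 3^2 × 7 × 19


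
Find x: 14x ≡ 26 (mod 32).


GCD(14, 32) = 2 divides 26
Divide: 7x ≡ 13 (mod 16)
x ≡ 11 (mod 16)


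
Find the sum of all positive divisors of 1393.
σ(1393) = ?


Divisors of 1393: 1, 7, 199, 1393
Sum = 1 + 7 + 199 + 1393 = 1600

σ(1393) = 1600


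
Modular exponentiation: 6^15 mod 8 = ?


6^1 mod 8 = 6
6^2 mod 8 = 4
6^3 mod 8 = 0
6^4 mod 8 = 0
6^5 mod 8 = 0
6^6 mod 8 = 0
6^7 mod 8 = 0
6^8 mod 8 = 0
6^9 mod 8 = 0
6^10 mod 8 = 0
6^11 mod 8 = 0
6^12 mod 8 = 0
6^13 mod 8 = 0
6^14 mod 8 = 0
6^15 mod 8 = 0


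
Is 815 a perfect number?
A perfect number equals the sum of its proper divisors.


Proper divisors of 815: 1, 5, 163
Sum = 1 + 5 + 163 = 169

No, 815 is not perfect (169 ≠ 815)


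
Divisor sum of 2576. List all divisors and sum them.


Divisors of 2576: 1, 2, 4, 7, 8, 14, 16, 23, 28, 46, 56, 92, 112, 161, 184, 322, 368, 644, 1288, 2576
Sum = 1 + 2 + 4 + 7 + 8 + 14 + 16 + 23 + 28 + 46 + 56 + 92 + 112 + 161 + 184 + 322 + 368 + 644 + 1288 + 2576 = 5952

σ(2576) = 5952


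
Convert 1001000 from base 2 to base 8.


1001000 (base 2) = 72 (decimal)
72 (decimal) = 110 (base 8)


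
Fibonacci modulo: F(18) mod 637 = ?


F(k) mod 637 for k=1..18:
1, 1, 2, 3, 5, 8, 13, 21, 34, 55, 89, 144, 233, 377, 610, 350, 323, 36
F(18) mod 637 = 36


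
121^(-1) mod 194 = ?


Use the extended Euclidean algorithm on (194, 121); each row r = 194*s + 121*t:
r=194, s=1, t=0
r=121, s=0, t=1
q=1: r=73, s=1, t=-1   [194*(1) + 121*(-1) = 73]
q=1: r=48, s=-1, t=2   [194*(-1) + 121*(2) = 48]
q=1: r=25, s=2, t=-3   [194*(2) + 121*(-3) = 25]
q=1: r=23, s=-3, t=5   [194*(-3) + 121*(5) = 23]
q=1: r=2, s=5, t=-8   [194*(5) + 121*(-8) = 2]
q=11: r=1, s=-58, t=93   [194*(-58) + 121*(93) = 1]
q=2: r=0, s=121, t=-194   [194*(121) + 121*(-194) = 0]
GCD = 1 with t = 93, so 121*(93) ≡ 1 (mod 194)
Inverse = 93 mod 194 = 93
Check: 121 * 93 = 11253 ≡ 1 (mod 194)

121^(-1) ≡ 93 (mod 194)


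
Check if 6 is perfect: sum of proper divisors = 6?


Proper divisors of 6: 1, 2, 3
Sum = 1 + 2 + 3 = 6

Yes, 6 is perfect (6 = 6)


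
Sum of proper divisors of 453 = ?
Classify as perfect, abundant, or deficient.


Proper divisors: 1, 3, 151
Sum = 1 + 3 + 151 = 155
155 < 453 → deficient

s(453) = 155 (deficient)


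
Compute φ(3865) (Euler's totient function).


3865 = 5 × 773
Prime factors: 5, 773
φ(3865) = 3865 × (1-1/5) × (1-1/773)
= 3865 × 4/5 × 772/773 = 3088

φ(3865) = 3088


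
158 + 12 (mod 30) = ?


158 + 12 = 170
170 mod 30 = 20


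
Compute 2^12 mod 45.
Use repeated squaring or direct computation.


2^1 mod 45 = 2
2^2 mod 45 = 4
2^3 mod 45 = 8
2^4 mod 45 = 16
2^5 mod 45 = 32
2^6 mod 45 = 19
2^7 mod 45 = 38
2^8 mod 45 = 31
2^9 mod 45 = 17
2^10 mod 45 = 34
2^11 mod 45 = 23
2^12 mod 45 = 1


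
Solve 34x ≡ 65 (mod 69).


GCD(34, 69) = 1, unique solution
a^(-1) mod 69 = 67
x = 67 * 65 mod 69 = 8

x ≡ 8 (mod 69)


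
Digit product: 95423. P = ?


9 × 5 × 4 × 2 × 3 = 1080


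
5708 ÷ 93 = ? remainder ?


5708 = 93 * 61 + 35
Check: 5673 + 35 = 5708

q = 61, r = 35


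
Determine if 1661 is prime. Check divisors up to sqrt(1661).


1661 / 11 = 151 (exact division)
1661 is NOT prime.

No, 1661 is not prime


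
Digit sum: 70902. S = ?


7 + 0 + 9 + 0 + 2 = 18


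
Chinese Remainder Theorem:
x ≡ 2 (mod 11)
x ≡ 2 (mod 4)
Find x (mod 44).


M = 11*4 = 44
M1 = M/11 = 4, M2 = M/4 = 11
M1^(-1) mod 11 = 3, M2^(-1) mod 4 = 3
x = 2*4*3 + 2*11*3 = 90
90 mod 44 = 2
Check: 2 mod 11 = 2 ✓, 2 mod 4 = 2 ✓

x ≡ 2 (mod 44)


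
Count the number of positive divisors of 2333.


2333 = 2333^1
d(2333) = (1+1) = 2

2 divisors


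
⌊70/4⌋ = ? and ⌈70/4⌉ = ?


70/4 = 17.5000
floor = 17
ceil = 18

floor = 17, ceil = 18


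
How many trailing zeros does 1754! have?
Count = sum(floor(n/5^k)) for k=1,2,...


floor(1754/5) = 350
floor(1754/25) = 70
floor(1754/125) = 14
floor(1754/625) = 2
Total = 436

436 trailing zeros
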